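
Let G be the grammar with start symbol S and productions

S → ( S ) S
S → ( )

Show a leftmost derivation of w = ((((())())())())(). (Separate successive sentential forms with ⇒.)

S⇒(S)S⇒((S)S)S⇒(((S)S)S)S⇒((((S)S)S)S)S⇒((((())S)S)S)S⇒((((())())S)S)S⇒((((())())())S)S⇒((((())())())())S⇒((((())())())())()

S ⇒ (S)S   [S → ( S ) S]
(S)S ⇒ ((S)S)S   [S → ( S ) S]
((S)S)S ⇒ (((S)S)S)S   [S → ( S ) S]
(((S)S)S)S ⇒ ((((S)S)S)S)S   [S → ( S ) S]
((((S)S)S)S)S ⇒ ((((())S)S)S)S   [S → ( )]
((((())S)S)S)S ⇒ ((((())())S)S)S   [S → ( )]
((((())())S)S)S ⇒ ((((())())())S)S   [S → ( )]
((((())())())S)S ⇒ ((((())())())())S   [S → ( )]
((((())())())())S ⇒ ((((())())())())()   [S → ( )]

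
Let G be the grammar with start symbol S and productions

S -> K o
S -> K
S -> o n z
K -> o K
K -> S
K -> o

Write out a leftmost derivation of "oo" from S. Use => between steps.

S => K => oK => oo

S => K   [S -> K]
K => oK   [K -> o K]
oK => oo   [K -> o]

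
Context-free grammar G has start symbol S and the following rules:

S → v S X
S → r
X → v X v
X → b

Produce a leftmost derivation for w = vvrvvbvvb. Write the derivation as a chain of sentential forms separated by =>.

S => vSX   [S → v S X]
vSX => vvSXX   [S → v S X]
vvSXX => vvrXX   [S → r]
vvrXX => vvrvXvX   [X → v X v]
vvrvXvX => vvrvvXvvX   [X → v X v]
vvrvvXvvX => vvrvvbvvX   [X → b]
vvrvvbvvX => vvrvvbvvb   [X → b]

S => vSX => vvSXX => vvrXX => vvrvXvX => vvrvvXvvX => vvrvvbvvX => vvrvvbvvb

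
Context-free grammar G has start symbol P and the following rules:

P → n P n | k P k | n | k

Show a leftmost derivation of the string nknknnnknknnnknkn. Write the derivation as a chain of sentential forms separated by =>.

P => nPn   [P → n P n]
nPn => nkPkn   [P → k P k]
nkPkn => nknPnkn   [P → n P n]
nknPnkn => nknkPknkn   [P → k P k]
nknkPknkn => nknknPnknkn   [P → n P n]
nknknPnknkn => nknknnPnnknkn   [P → n P n]
nknknnPnnknkn => nknknnnPnnnknkn   [P → n P n]
nknknnnPnnnknkn => nknknnnkPknnnknkn   [P → k P k]
nknknnnkPknnnknkn => nknknnnknknnnknkn   [P → n]

P=>nPn=>nkPkn=>nknPnkn=>nknkPknkn=>nknknPnknkn=>nknknnPnnknkn=>nknknnnPnnnknkn=>nknknnnkPknnnknkn=>nknknnnknknnnknkn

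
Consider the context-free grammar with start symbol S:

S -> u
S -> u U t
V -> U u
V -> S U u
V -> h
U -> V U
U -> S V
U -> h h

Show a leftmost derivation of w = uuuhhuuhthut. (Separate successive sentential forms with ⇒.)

S ⇒ uUt ⇒ uSVt ⇒ uuVt ⇒ uuUut ⇒ uuSVut ⇒ uuuUtVut ⇒ uuuVUtVut ⇒ uuuUuUtVut ⇒ uuuhhuUtVut ⇒ uuuhhuSVtVut ⇒ uuuhhuuVtVut ⇒ uuuhhuuhtVut ⇒ uuuhhuuhthut

S ⇒ uUt   [S -> u U t]
uUt ⇒ uSVt   [U -> S V]
uSVt ⇒ uuVt   [S -> u]
uuVt ⇒ uuUut   [V -> U u]
uuUut ⇒ uuSVut   [U -> S V]
uuSVut ⇒ uuuUtVut   [S -> u U t]
uuuUtVut ⇒ uuuVUtVut   [U -> V U]
uuuVUtVut ⇒ uuuUuUtVut   [V -> U u]
uuuUuUtVut ⇒ uuuhhuUtVut   [U -> h h]
uuuhhuUtVut ⇒ uuuhhuSVtVut   [U -> S V]
uuuhhuSVtVut ⇒ uuuhhuuVtVut   [S -> u]
uuuhhuuVtVut ⇒ uuuhhuuhtVut   [V -> h]
uuuhhuuhtVut ⇒ uuuhhuuhthut   [V -> h]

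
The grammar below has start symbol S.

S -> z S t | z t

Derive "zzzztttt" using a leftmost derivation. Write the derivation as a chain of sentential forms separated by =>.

S=>zSt=>zzStt=>zzzSttt=>zzzztttt

S => zSt   [S -> z S t]
zSt => zzStt   [S -> z S t]
zzStt => zzzSttt   [S -> z S t]
zzzSttt => zzzztttt   [S -> z t]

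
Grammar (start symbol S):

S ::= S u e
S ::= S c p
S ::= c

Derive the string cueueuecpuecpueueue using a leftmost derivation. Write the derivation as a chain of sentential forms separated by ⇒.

S ⇒ Sue ⇒ Sueue ⇒ Sueueue ⇒ Scpueueue ⇒ Suecpueueue ⇒ Scpuecpueueue ⇒ Suecpuecpueueue ⇒ Sueuecpuecpueueue ⇒ Sueueuecpuecpueueue ⇒ cueueuecpuecpueueue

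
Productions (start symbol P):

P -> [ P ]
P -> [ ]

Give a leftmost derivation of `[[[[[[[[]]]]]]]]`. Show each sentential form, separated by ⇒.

P ⇒ [P] ⇒ [[P]] ⇒ [[[P]]] ⇒ [[[[P]]]] ⇒ [[[[[P]]]]] ⇒ [[[[[[P]]]]]] ⇒ [[[[[[[P]]]]]]] ⇒ [[[[[[[[]]]]]]]]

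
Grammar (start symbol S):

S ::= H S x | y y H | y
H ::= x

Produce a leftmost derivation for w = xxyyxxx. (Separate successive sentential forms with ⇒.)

S ⇒ HSx   [S ::= H S x]
HSx ⇒ xSx   [H ::= x]
xSx ⇒ xHSxx   [S ::= H S x]
xHSxx ⇒ xxSxx   [H ::= x]
xxSxx ⇒ xxyyHxx   [S ::= y y H]
xxyyHxx ⇒ xxyyxxx   [H ::= x]

S ⇒ HSx ⇒ xSx ⇒ xHSxx ⇒ xxSxx ⇒ xxyyHxx ⇒ xxyyxxx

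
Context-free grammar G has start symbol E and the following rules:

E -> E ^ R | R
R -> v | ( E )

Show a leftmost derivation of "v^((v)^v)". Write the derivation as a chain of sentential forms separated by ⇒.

E⇒E^R⇒R^R⇒v^R⇒v^(E)⇒v^(E^R)⇒v^(R^R)⇒v^((E)^R)⇒v^((R)^R)⇒v^((v)^R)⇒v^((v)^v)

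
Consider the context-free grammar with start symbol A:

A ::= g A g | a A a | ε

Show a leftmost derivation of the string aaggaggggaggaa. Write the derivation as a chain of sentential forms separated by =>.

A => aAa => aaAaa => aagAgaa => aaggAggaa => aaggaAaggaa => aaggagAgaggaa => aaggaggAggaggaa => aaggaggggaggaa

A => aAa   [A ::= a A a]
aAa => aaAaa   [A ::= a A a]
aaAaa => aagAgaa   [A ::= g A g]
aagAgaa => aaggAggaa   [A ::= g A g]
aaggAggaa => aaggaAaggaa   [A ::= a A a]
aaggaAaggaa => aaggagAgaggaa   [A ::= g A g]
aaggagAgaggaa => aaggaggAggaggaa   [A ::= g A g]
aaggaggAggaggaa => aaggaggggaggaa   [A ::= ε]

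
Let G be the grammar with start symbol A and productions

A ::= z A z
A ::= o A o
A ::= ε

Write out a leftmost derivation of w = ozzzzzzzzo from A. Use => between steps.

A => oAo   [A ::= o A o]
oAo => ozAzo   [A ::= z A z]
ozAzo => ozzAzzo   [A ::= z A z]
ozzAzzo => ozzzAzzzo   [A ::= z A z]
ozzzAzzzo => ozzzzAzzzzo   [A ::= z A z]
ozzzzAzzzzo => ozzzzzzzzo   [A ::= ε]

A => oAo => ozAzo => ozzAzzo => ozzzAzzzo => ozzzzAzzzzo => ozzzzzzzzo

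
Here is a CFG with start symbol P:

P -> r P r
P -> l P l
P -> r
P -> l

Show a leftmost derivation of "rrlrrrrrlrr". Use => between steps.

P => rPr => rrPrr => rrlPlrr => rrlrPrlrr => rrlrrPrrlrr => rrlrrrrrlrr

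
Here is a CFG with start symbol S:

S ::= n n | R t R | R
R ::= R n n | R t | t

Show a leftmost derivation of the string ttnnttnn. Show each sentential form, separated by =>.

S=>RtR=>RnntR=>RtnntR=>ttnntR=>ttnntRnn=>ttnnttnn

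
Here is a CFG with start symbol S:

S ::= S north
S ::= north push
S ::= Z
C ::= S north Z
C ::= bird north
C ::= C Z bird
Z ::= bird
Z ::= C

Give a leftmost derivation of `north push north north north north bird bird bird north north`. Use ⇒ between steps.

S ⇒ S north   [S ::= S north]
S north ⇒ S north north   [S ::= S north]
S north north ⇒ Z north north   [S ::= Z]
Z north north ⇒ C north north   [Z ::= C]
C north north ⇒ C Z bird north north   [C ::= C Z bird]
C Z bird north north ⇒ S north Z Z bird north north   [C ::= S north Z]
S north Z Z bird north north ⇒ S north north Z Z bird north north   [S ::= S north]
S north north Z Z bird north north ⇒ S north north north Z Z bird north north   [S ::= S north]
S north north north Z Z bird north north ⇒ S north north north north Z Z bird north north   [S ::= S north]
S north north north north Z Z bird north north ⇒ north push north north north north Z Z bird north north   [S ::= north push]
north push north north north north Z Z bird north north ⇒ north push north north north north bird Z bird north north   [Z ::= bird]
north push north north north north bird Z bird north north ⇒ north push north north north north bird bird bird north north   [Z ::= bird]

S ⇒ S north ⇒ S north north ⇒ Z north north ⇒ C north north ⇒ C Z bird north north ⇒ S north Z Z bird north north ⇒ S north north Z Z bird north north ⇒ S north north north Z Z bird north north ⇒ S north north north north Z Z bird north north ⇒ north push north north north north Z Z bird north north ⇒ north push north north north north bird Z bird north north ⇒ north push north north north north bird bird bird north north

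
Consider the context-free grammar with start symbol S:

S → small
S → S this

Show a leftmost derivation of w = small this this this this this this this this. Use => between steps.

S => S this => S this this => S this this this => S this this this this => S this this this this this => S this this this this this this => S this this this this this this this => S this this this this this this this this => small this this this this this this this this

S => S this   [S → S this]
S this => S this this   [S → S this]
S this this => S this this this   [S → S this]
S this this this => S this this this this   [S → S this]
S this this this this => S this this this this this   [S → S this]
S this this this this this => S this this this this this this   [S → S this]
S this this this this this this => S this this this this this this this   [S → S this]
S this this this this this this this => S this this this this this this this this   [S → S this]
S this this this this this this this this => small this this this this this this this this   [S → small]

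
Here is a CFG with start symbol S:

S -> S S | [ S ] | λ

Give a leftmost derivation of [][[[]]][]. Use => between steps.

S=>SS=>SSS=>[S]SS=>[]SS=>[]SSS=>[][S]SS=>[][[S]]SS=>[][[SS]]SS=>[][[[S]S]]SS=>[][[[]S]]SS=>[][[[]]]SS=>[][[[]]][S]S=>[][[[]]][]S=>[][[[]]][]

S => SS   [S -> S S]
SS => SSS   [S -> S S]
SSS => [S]SS   [S -> [ S ]]
[S]SS => []SS   [S -> λ]
[]SS => []SSS   [S -> S S]
[]SSS => [][S]SS   [S -> [ S ]]
[][S]SS => [][[S]]SS   [S -> [ S ]]
[][[S]]SS => [][[SS]]SS   [S -> S S]
[][[SS]]SS => [][[[S]S]]SS   [S -> [ S ]]
[][[[S]S]]SS => [][[[]S]]SS   [S -> λ]
[][[[]S]]SS => [][[[]]]SS   [S -> λ]
[][[[]]]SS => [][[[]]][S]S   [S -> [ S ]]
[][[[]]][S]S => [][[[]]][]S   [S -> λ]
[][[[]]][]S => [][[[]]][]   [S -> λ]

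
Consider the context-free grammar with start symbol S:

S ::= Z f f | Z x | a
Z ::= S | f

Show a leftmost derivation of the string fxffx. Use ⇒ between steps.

S ⇒ Zx ⇒ Sx ⇒ Zffx ⇒ Sffx ⇒ Zxffx ⇒ fxffx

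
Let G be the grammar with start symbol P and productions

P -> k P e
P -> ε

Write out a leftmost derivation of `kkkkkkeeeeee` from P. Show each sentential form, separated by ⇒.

P ⇒ kPe ⇒ kkPee ⇒ kkkPeee ⇒ kkkkPeeee ⇒ kkkkkPeeeee ⇒ kkkkkkPeeeeee ⇒ kkkkkkeeeeee

P ⇒ kPe   [P -> k P e]
kPe ⇒ kkPee   [P -> k P e]
kkPee ⇒ kkkPeee   [P -> k P e]
kkkPeee ⇒ kkkkPeeee   [P -> k P e]
kkkkPeeee ⇒ kkkkkPeeeee   [P -> k P e]
kkkkkPeeeee ⇒ kkkkkkPeeeeee   [P -> k P e]
kkkkkkPeeeeee ⇒ kkkkkkeeeeee   [P -> ε]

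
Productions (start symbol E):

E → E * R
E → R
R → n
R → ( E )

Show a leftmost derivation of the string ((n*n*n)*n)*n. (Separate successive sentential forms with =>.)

E=>E*R=>R*R=>(E)*R=>(E*R)*R=>(R*R)*R=>((E)*R)*R=>((E*R)*R)*R=>((E*R*R)*R)*R=>((R*R*R)*R)*R=>((n*R*R)*R)*R=>((n*n*R)*R)*R=>((n*n*n)*R)*R=>((n*n*n)*n)*R=>((n*n*n)*n)*n

E => E*R   [E → E * R]
E*R => R*R   [E → R]
R*R => (E)*R   [R → ( E )]
(E)*R => (E*R)*R   [E → E * R]
(E*R)*R => (R*R)*R   [E → R]
(R*R)*R => ((E)*R)*R   [R → ( E )]
((E)*R)*R => ((E*R)*R)*R   [E → E * R]
((E*R)*R)*R => ((E*R*R)*R)*R   [E → E * R]
((E*R*R)*R)*R => ((R*R*R)*R)*R   [E → R]
((R*R*R)*R)*R => ((n*R*R)*R)*R   [R → n]
((n*R*R)*R)*R => ((n*n*R)*R)*R   [R → n]
((n*n*R)*R)*R => ((n*n*n)*R)*R   [R → n]
((n*n*n)*R)*R => ((n*n*n)*n)*R   [R → n]
((n*n*n)*n)*R => ((n*n*n)*n)*n   [R → n]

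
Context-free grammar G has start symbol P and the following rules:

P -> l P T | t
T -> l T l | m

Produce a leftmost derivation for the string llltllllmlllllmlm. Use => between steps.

P=>lPT=>llPTT=>lllPTTT=>llltTTT=>llltlTlTT=>llltllTllTT=>llltlllTlllTT=>llltllllTllllTT=>llltllllmllllTT=>llltllllmlllllTlT=>llltllllmlllllmlT=>llltllllmlllllmlm

P => lPT   [P -> l P T]
lPT => llPTT   [P -> l P T]
llPTT => lllPTTT   [P -> l P T]
lllPTTT => llltTTT   [P -> t]
llltTTT => llltlTlTT   [T -> l T l]
llltlTlTT => llltllTllTT   [T -> l T l]
llltllTllTT => llltlllTlllTT   [T -> l T l]
llltlllTlllTT => llltllllTllllTT   [T -> l T l]
llltllllTllllTT => llltllllmllllTT   [T -> m]
llltllllmllllTT => llltllllmlllllTlT   [T -> l T l]
llltllllmlllllTlT => llltllllmlllllmlT   [T -> m]
llltllllmlllllmlT => llltllllmlllllmlm   [T -> m]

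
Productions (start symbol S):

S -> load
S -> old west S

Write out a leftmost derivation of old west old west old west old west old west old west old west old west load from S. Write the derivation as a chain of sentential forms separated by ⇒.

S ⇒ old west S   [S -> old west S]
old west S ⇒ old west old west S   [S -> old west S]
old west old west S ⇒ old west old west old west S   [S -> old west S]
old west old west old west S ⇒ old west old west old west old west S   [S -> old west S]
old west old west old west old west S ⇒ old west old west old west old west old west S   [S -> old west S]
old west old west old west old west old west S ⇒ old west old west old west old west old west old west S   [S -> old west S]
old west old west old west old west old west old west S ⇒ old west old west old west old west old west old west old west S   [S -> old west S]
old west old west old west old west old west old west old west S ⇒ old west old west old west old west old west old west old west old west S   [S -> old west S]
old west old west old west old west old west old west old west old west S ⇒ old west old west old west old west old west old west old west old west load   [S -> load]

S ⇒ old west S ⇒ old west old west S ⇒ old west old west old west S ⇒ old west old west old west old west S ⇒ old west old west old west old west old west S ⇒ old west old west old west old west old west old west S ⇒ old west old west old west old west old west old west old west S ⇒ old west old west old west old west old west old west old west old west S ⇒ old west old west old west old west old west old west old west old west load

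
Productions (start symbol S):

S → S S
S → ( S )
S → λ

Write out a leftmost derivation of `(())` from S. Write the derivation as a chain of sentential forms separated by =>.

S=>SS=>SSS=>(S)SS=>(SS)SS=>((S)S)SS=>(()S)SS=>(())SS=>(())S=>(())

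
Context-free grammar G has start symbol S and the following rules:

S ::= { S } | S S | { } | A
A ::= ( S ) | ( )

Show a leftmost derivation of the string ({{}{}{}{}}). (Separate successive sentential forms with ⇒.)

S ⇒ A ⇒ (S) ⇒ ({S}) ⇒ ({SS}) ⇒ ({SSS}) ⇒ ({SSSS}) ⇒ ({{}SSS}) ⇒ ({{}{}SS}) ⇒ ({{}{}{}S}) ⇒ ({{}{}{}{}})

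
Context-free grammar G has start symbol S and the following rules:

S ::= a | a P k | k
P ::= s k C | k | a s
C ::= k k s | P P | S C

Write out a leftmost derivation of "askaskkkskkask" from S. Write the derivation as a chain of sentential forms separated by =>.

S => aPk => askCk => askSCk => askaPkCk => askaskCkCk => askaskkkskCk => askaskkkskPPk => askaskkkskkPk => askaskkkskkask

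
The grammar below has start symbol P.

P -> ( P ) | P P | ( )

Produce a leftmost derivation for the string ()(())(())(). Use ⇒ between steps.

P ⇒ PP   [P -> P P]
PP ⇒ PPP   [P -> P P]
PPP ⇒ ()PP   [P -> ( )]
()PP ⇒ ()PPP   [P -> P P]
()PPP ⇒ ()(P)PP   [P -> ( P )]
()(P)PP ⇒ ()(())PP   [P -> ( )]
()(())PP ⇒ ()(())(P)P   [P -> ( P )]
()(())(P)P ⇒ ()(())(())P   [P -> ( )]
()(())(())P ⇒ ()(())(())()   [P -> ( )]

P⇒PP⇒PPP⇒()PP⇒()PPP⇒()(P)PP⇒()(())PP⇒()(())(P)P⇒()(())(())P⇒()(())(())()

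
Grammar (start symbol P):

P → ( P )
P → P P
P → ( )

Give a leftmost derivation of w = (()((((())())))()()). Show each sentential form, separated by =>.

P => (P) => (PP) => (PPP) => (()PP) => (()PPP) => (()(P)PP) => (()((P))PP) => (()(((P)))PP) => (()(((PP)))PP) => (()((((P)P)))PP) => (()((((())P)))PP) => (()((((())())))PP) => (()((((())())))()P) => (()((((())())))()())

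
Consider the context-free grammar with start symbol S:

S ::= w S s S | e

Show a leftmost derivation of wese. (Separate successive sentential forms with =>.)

S => wSsS => wesS => wese

S => wSsS   [S ::= w S s S]
wSsS => wesS   [S ::= e]
wesS => wese   [S ::= e]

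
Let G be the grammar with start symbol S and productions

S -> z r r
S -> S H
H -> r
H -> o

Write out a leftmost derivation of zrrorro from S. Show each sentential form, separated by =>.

S => SH => SHH => SHHH => SHHHH => zrrHHHH => zrroHHH => zrrorHH => zrrorrH => zrrorro

S => SH   [S -> S H]
SH => SHH   [S -> S H]
SHH => SHHH   [S -> S H]
SHHH => SHHHH   [S -> S H]
SHHHH => zrrHHHH   [S -> z r r]
zrrHHHH => zrroHHH   [H -> o]
zrroHHH => zrrorHH   [H -> r]
zrrorHH => zrrorrH   [H -> r]
zrrorrH => zrrorro   [H -> o]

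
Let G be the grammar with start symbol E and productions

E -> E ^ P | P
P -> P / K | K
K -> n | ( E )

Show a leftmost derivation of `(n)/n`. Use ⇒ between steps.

E ⇒ P ⇒ P/K ⇒ K/K ⇒ (E)/K ⇒ (P)/K ⇒ (K)/K ⇒ (n)/K ⇒ (n)/n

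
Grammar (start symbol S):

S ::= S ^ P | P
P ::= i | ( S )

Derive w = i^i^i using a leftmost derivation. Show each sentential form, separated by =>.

S => S^P => S^P^P => P^P^P => i^P^P => i^i^P => i^i^i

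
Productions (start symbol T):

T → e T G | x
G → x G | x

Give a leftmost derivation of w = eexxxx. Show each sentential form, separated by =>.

T => eTG => eeTGG => eexGG => eexxGG => eexxxG => eexxxx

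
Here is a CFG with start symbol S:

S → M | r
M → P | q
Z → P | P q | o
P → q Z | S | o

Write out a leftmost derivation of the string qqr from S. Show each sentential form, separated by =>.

S => M   [S → M]
M => P   [M → P]
P => qZ   [P → q Z]
qZ => qP   [Z → P]
qP => qqZ   [P → q Z]
qqZ => qqP   [Z → P]
qqP => qqS   [P → S]
qqS => qqr   [S → r]

S => M => P => qZ => qP => qqZ => qqP => qqS => qqr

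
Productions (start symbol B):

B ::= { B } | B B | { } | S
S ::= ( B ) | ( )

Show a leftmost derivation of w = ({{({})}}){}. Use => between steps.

B => BB   [B ::= B B]
BB => SB   [B ::= S]
SB => (B)B   [S ::= ( B )]
(B)B => ({B})B   [B ::= { B }]
({B})B => ({{B}})B   [B ::= { B }]
({{B}})B => ({{S}})B   [B ::= S]
({{S}})B => ({{(B)}})B   [S ::= ( B )]
({{(B)}})B => ({{({})}})B   [B ::= { }]
({{({})}})B => ({{({})}}){}   [B ::= { }]

B => BB => SB => (B)B => ({B})B => ({{B}})B => ({{S}})B => ({{(B)}})B => ({{({})}})B => ({{({})}}){}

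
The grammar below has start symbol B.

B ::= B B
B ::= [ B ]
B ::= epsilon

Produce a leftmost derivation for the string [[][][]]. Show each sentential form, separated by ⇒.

B ⇒ [B]   [B ::= [ B ]]
[B] ⇒ [BB]   [B ::= B B]
[BB] ⇒ [BBB]   [B ::= B B]
[BBB] ⇒ [BBBB]   [B ::= B B]
[BBBB] ⇒ [[B]BBB]   [B ::= [ B ]]
[[B]BBB] ⇒ [[]BBB]   [B ::= epsilon]
[[]BBB] ⇒ [[][B]BB]   [B ::= [ B ]]
[[][B]BB] ⇒ [[][]BB]   [B ::= epsilon]
[[][]BB] ⇒ [[][]B]   [B ::= epsilon]
[[][]B] ⇒ [[][][B]]   [B ::= [ B ]]
[[][][B]] ⇒ [[][][]]   [B ::= epsilon]

B ⇒ [B] ⇒ [BB] ⇒ [BBB] ⇒ [BBBB] ⇒ [[B]BBB] ⇒ [[]BBB] ⇒ [[][B]BB] ⇒ [[][]BB] ⇒ [[][]B] ⇒ [[][][B]] ⇒ [[][][]]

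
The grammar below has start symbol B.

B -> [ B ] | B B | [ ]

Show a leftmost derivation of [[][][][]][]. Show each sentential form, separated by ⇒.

B ⇒ BB ⇒ [B]B ⇒ [BB]B ⇒ [BBB]B ⇒ [BBBB]B ⇒ [[]BBB]B ⇒ [[][]BB]B ⇒ [[][][]B]B ⇒ [[][][][]]B ⇒ [[][][][]][]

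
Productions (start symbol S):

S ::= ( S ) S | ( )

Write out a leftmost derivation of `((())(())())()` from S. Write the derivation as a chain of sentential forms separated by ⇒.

S ⇒ (S)S   [S ::= ( S ) S]
(S)S ⇒ ((S)S)S   [S ::= ( S ) S]
((S)S)S ⇒ ((())S)S   [S ::= ( )]
((())S)S ⇒ ((())(S)S)S   [S ::= ( S ) S]
((())(S)S)S ⇒ ((())(())S)S   [S ::= ( )]
((())(())S)S ⇒ ((())(())())S   [S ::= ( )]
((())(())())S ⇒ ((())(())())()   [S ::= ( )]

S⇒(S)S⇒((S)S)S⇒((())S)S⇒((())(S)S)S⇒((())(())S)S⇒((())(())())S⇒((())(())())()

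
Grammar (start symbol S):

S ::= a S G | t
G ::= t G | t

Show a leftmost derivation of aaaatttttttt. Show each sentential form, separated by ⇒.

S⇒aSG⇒aaSGG⇒aaaSGGG⇒aaaaSGGGG⇒aaaatGGGG⇒aaaattGGG⇒aaaatttGGG⇒aaaattttGG⇒aaaatttttGG⇒aaaattttttGG⇒aaaatttttttG⇒aaaatttttttt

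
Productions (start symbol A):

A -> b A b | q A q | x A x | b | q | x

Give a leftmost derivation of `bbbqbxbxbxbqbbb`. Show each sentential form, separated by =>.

A => bAb => bbAbb => bbbAbbb => bbbqAqbbb => bbbqbAbqbbb => bbbqbxAxbqbbb => bbbqbxbAbxbqbbb => bbbqbxbxbxbqbbb

A => bAb   [A -> b A b]
bAb => bbAbb   [A -> b A b]
bbAbb => bbbAbbb   [A -> b A b]
bbbAbbb => bbbqAqbbb   [A -> q A q]
bbbqAqbbb => bbbqbAbqbbb   [A -> b A b]
bbbqbAbqbbb => bbbqbxAxbqbbb   [A -> x A x]
bbbqbxAxbqbbb => bbbqbxbAbxbqbbb   [A -> b A b]
bbbqbxbAbxbqbbb => bbbqbxbxbxbqbbb   [A -> x]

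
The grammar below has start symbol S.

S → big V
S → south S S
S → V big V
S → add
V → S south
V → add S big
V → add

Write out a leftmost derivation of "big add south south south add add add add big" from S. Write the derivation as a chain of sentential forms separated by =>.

S => big V   [S → big V]
big V => big add S big   [V → add S big]
big add S big => big add south S S big   [S → south S S]
big add south S S big => big add south south S S S big   [S → south S S]
big add south south S S S big => big add south south south S S S S big   [S → south S S]
big add south south south S S S S big => big add south south south add S S S big   [S → add]
big add south south south add S S S big => big add south south south add add S S big   [S → add]
big add south south south add add S S big => big add south south south add add add S big   [S → add]
big add south south south add add add S big => big add south south south add add add add big   [S → add]

S => big V => big add S big => big add south S S big => big add south south S S S big => big add south south south S S S S big => big add south south south add S S S big => big add south south south add add S S big => big add south south south add add add S big => big add south south south add add add add big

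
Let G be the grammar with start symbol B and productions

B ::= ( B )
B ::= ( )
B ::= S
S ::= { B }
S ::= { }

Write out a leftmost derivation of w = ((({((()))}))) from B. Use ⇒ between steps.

B ⇒ (B) ⇒ ((B)) ⇒ (((B))) ⇒ (((S))) ⇒ ((({B}))) ⇒ ((({(B)}))) ⇒ ((({((B))}))) ⇒ ((({((()))})))

B ⇒ (B)   [B ::= ( B )]
(B) ⇒ ((B))   [B ::= ( B )]
((B)) ⇒ (((B)))   [B ::= ( B )]
(((B))) ⇒ (((S)))   [B ::= S]
(((S))) ⇒ ((({B})))   [S ::= { B }]
((({B}))) ⇒ ((({(B)})))   [B ::= ( B )]
((({(B)}))) ⇒ ((({((B))})))   [B ::= ( B )]
((({((B))}))) ⇒ ((({((()))})))   [B ::= ( )]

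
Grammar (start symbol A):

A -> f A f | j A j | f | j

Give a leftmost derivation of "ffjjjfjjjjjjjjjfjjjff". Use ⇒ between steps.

A ⇒ fAf ⇒ ffAff ⇒ ffjAjff ⇒ ffjjAjjff ⇒ ffjjjAjjjff ⇒ ffjjjfAfjjjff ⇒ ffjjjfjAjfjjjff ⇒ ffjjjfjjAjjfjjjff ⇒ ffjjjfjjjAjjjfjjjff ⇒ ffjjjfjjjjAjjjjfjjjff ⇒ ffjjjfjjjjjjjjjfjjjff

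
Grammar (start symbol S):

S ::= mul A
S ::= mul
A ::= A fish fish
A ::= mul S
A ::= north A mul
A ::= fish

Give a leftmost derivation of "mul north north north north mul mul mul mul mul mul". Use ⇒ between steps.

S ⇒ mul A ⇒ mul north A mul ⇒ mul north north A mul mul ⇒ mul north north north A mul mul mul ⇒ mul north north north north A mul mul mul mul ⇒ mul north north north north mul S mul mul mul mul ⇒ mul north north north north mul mul mul mul mul mul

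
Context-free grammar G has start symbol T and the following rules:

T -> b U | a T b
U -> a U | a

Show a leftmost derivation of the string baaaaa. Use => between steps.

T=>bU=>baU=>baaU=>baaaU=>baaaaU=>baaaaa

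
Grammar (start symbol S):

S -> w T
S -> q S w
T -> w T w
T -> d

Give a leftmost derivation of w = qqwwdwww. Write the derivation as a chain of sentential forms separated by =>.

S => qSw => qqSww => qqwTww => qqwwTwww => qqwwdwww

S => qSw   [S -> q S w]
qSw => qqSww   [S -> q S w]
qqSww => qqwTww   [S -> w T]
qqwTww => qqwwTwww   [T -> w T w]
qqwwTwww => qqwwdwww   [T -> d]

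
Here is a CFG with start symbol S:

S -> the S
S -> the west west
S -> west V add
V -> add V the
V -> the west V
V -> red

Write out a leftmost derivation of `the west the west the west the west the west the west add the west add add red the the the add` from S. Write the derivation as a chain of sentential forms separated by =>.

S => the S => the west V add => the west the west V add => the west the west the west V add => the west the west the west the west V add => the west the west the west the west the west V add => the west the west the west the west the west the west V add => the west the west the west the west the west the west add V the add => the west the west the west the west the west the west add the west V the add => the west the west the west the west the west the west add the west add V the the add => the west the west the west the west the west the west add the west add add V the the the add => the west the west the west the west the west the west add the west add add red the the the add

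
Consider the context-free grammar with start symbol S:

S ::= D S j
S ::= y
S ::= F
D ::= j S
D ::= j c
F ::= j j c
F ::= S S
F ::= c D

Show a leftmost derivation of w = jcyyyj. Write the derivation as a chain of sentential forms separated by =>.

S => DSj => jcSj => jcFj => jcSSj => jcySj => jcyFj => jcySSj => jcyySj => jcyyyj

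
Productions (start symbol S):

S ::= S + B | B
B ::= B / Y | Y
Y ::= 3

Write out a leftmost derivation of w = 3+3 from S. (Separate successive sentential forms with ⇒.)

S ⇒ S+B ⇒ B+B ⇒ Y+B ⇒ 3+B ⇒ 3+Y ⇒ 3+3

S ⇒ S+B   [S ::= S + B]
S+B ⇒ B+B   [S ::= B]
B+B ⇒ Y+B   [B ::= Y]
Y+B ⇒ 3+B   [Y ::= 3]
3+B ⇒ 3+Y   [B ::= Y]
3+Y ⇒ 3+3   [Y ::= 3]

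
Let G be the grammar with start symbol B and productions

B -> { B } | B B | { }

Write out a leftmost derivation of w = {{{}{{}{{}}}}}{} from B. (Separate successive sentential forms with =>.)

B => BB   [B -> B B]
BB => {B}B   [B -> { B }]
{B}B => {{B}}B   [B -> { B }]
{{B}}B => {{BB}}B   [B -> B B]
{{BB}}B => {{{}B}}B   [B -> { }]
{{{}B}}B => {{{}{B}}}B   [B -> { B }]
{{{}{B}}}B => {{{}{BB}}}B   [B -> B B]
{{{}{BB}}}B => {{{}{{}B}}}B   [B -> { }]
{{{}{{}B}}}B => {{{}{{}{B}}}}B   [B -> { B }]
{{{}{{}{B}}}}B => {{{}{{}{{}}}}}B   [B -> { }]
{{{}{{}{{}}}}}B => {{{}{{}{{}}}}}{}   [B -> { }]

B => BB => {B}B => {{B}}B => {{BB}}B => {{{}B}}B => {{{}{B}}}B => {{{}{BB}}}B => {{{}{{}B}}}B => {{{}{{}{B}}}}B => {{{}{{}{{}}}}}B => {{{}{{}{{}}}}}{}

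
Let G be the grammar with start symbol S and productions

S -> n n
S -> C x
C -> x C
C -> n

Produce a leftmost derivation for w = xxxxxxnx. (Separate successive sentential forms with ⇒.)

S ⇒ Cx ⇒ xCx ⇒ xxCx ⇒ xxxCx ⇒ xxxxCx ⇒ xxxxxCx ⇒ xxxxxxCx ⇒ xxxxxxnx

S ⇒ Cx   [S -> C x]
Cx ⇒ xCx   [C -> x C]
xCx ⇒ xxCx   [C -> x C]
xxCx ⇒ xxxCx   [C -> x C]
xxxCx ⇒ xxxxCx   [C -> x C]
xxxxCx ⇒ xxxxxCx   [C -> x C]
xxxxxCx ⇒ xxxxxxCx   [C -> x C]
xxxxxxCx ⇒ xxxxxxnx   [C -> n]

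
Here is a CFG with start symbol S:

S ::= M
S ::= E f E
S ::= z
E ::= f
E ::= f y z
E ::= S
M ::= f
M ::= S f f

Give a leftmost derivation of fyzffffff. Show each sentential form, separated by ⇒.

S⇒M⇒Sff⇒EfEff⇒SfEff⇒EfEfEff⇒fyzfEfEff⇒fyzfffEff⇒fyzfffSff⇒fyzfffMff⇒fyzffffff

S ⇒ M   [S ::= M]
M ⇒ Sff   [M ::= S f f]
Sff ⇒ EfEff   [S ::= E f E]
EfEff ⇒ SfEff   [E ::= S]
SfEff ⇒ EfEfEff   [S ::= E f E]
EfEfEff ⇒ fyzfEfEff   [E ::= f y z]
fyzfEfEff ⇒ fyzfffEff   [E ::= f]
fyzfffEff ⇒ fyzfffSff   [E ::= S]
fyzfffSff ⇒ fyzfffMff   [S ::= M]
fyzfffMff ⇒ fyzffffff   [M ::= f]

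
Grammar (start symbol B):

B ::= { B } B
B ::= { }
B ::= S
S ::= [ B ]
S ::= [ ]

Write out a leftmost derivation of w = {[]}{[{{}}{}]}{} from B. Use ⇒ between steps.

B ⇒ {B}B   [B ::= { B } B]
{B}B ⇒ {S}B   [B ::= S]
{S}B ⇒ {[]}B   [S ::= [ ]]
{[]}B ⇒ {[]}{B}B   [B ::= { B } B]
{[]}{B}B ⇒ {[]}{S}B   [B ::= S]
{[]}{S}B ⇒ {[]}{[B]}B   [S ::= [ B ]]
{[]}{[B]}B ⇒ {[]}{[{B}B]}B   [B ::= { B } B]
{[]}{[{B}B]}B ⇒ {[]}{[{{}}B]}B   [B ::= { }]
{[]}{[{{}}B]}B ⇒ {[]}{[{{}}{}]}B   [B ::= { }]
{[]}{[{{}}{}]}B ⇒ {[]}{[{{}}{}]}{}   [B ::= { }]

B⇒{B}B⇒{S}B⇒{[]}B⇒{[]}{B}B⇒{[]}{S}B⇒{[]}{[B]}B⇒{[]}{[{B}B]}B⇒{[]}{[{{}}B]}B⇒{[]}{[{{}}{}]}B⇒{[]}{[{{}}{}]}{}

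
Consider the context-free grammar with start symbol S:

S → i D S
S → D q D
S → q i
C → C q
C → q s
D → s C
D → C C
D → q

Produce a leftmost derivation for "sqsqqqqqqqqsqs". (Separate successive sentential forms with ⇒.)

S ⇒ DqD   [S → D q D]
DqD ⇒ sCqD   [D → s C]
sCqD ⇒ sCqqD   [C → C q]
sCqqD ⇒ sCqqqD   [C → C q]
sCqqqD ⇒ sCqqqqD   [C → C q]
sCqqqqD ⇒ sCqqqqqD   [C → C q]
sCqqqqqD ⇒ sCqqqqqqD   [C → C q]
sCqqqqqqD ⇒ sCqqqqqqqD   [C → C q]
sCqqqqqqqD ⇒ sqsqqqqqqqD   [C → q s]
sqsqqqqqqqD ⇒ sqsqqqqqqqCC   [D → C C]
sqsqqqqqqqCC ⇒ sqsqqqqqqqqsC   [C → q s]
sqsqqqqqqqqsC ⇒ sqsqqqqqqqqsqs   [C → q s]

S ⇒ DqD ⇒ sCqD ⇒ sCqqD ⇒ sCqqqD ⇒ sCqqqqD ⇒ sCqqqqqD ⇒ sCqqqqqqD ⇒ sCqqqqqqqD ⇒ sqsqqqqqqqD ⇒ sqsqqqqqqqCC ⇒ sqsqqqqqqqqsC ⇒ sqsqqqqqqqqsqs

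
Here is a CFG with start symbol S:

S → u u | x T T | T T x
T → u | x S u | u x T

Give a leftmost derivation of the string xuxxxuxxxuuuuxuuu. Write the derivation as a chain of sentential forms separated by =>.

S => xTT   [S → x T T]
xTT => xuxTT   [T → u x T]
xuxTT => xuxxSuT   [T → x S u]
xuxxSuT => xuxxxTTuT   [S → x T T]
xuxxxTTuT => xuxxxuxTTuT   [T → u x T]
xuxxxuxTTuT => xuxxxuxxSuTuT   [T → x S u]
xuxxxuxxSuTuT => xuxxxuxxxTTuTuT   [S → x T T]
xuxxxuxxxTTuTuT => xuxxxuxxxuTuTuT   [T → u]
xuxxxuxxxuTuTuT => xuxxxuxxxuuuTuT   [T → u]
xuxxxuxxxuuuTuT => xuxxxuxxxuuuuxTuT   [T → u x T]
xuxxxuxxxuuuuxTuT => xuxxxuxxxuuuuxuuT   [T → u]
xuxxxuxxxuuuuxuuT => xuxxxuxxxuuuuxuuu   [T → u]

S => xTT => xuxTT => xuxxSuT => xuxxxTTuT => xuxxxuxTTuT => xuxxxuxxSuTuT => xuxxxuxxxTTuTuT => xuxxxuxxxuTuTuT => xuxxxuxxxuuuTuT => xuxxxuxxxuuuuxTuT => xuxxxuxxxuuuuxuuT => xuxxxuxxxuuuuxuuu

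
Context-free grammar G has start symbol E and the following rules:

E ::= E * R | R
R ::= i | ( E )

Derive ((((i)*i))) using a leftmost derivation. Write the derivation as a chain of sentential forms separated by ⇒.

E ⇒ R   [E ::= R]
R ⇒ (E)   [R ::= ( E )]
(E) ⇒ (R)   [E ::= R]
(R) ⇒ ((E))   [R ::= ( E )]
((E)) ⇒ ((R))   [E ::= R]
((R)) ⇒ (((E)))   [R ::= ( E )]
(((E))) ⇒ (((E*R)))   [E ::= E * R]
(((E*R))) ⇒ (((R*R)))   [E ::= R]
(((R*R))) ⇒ ((((E)*R)))   [R ::= ( E )]
((((E)*R))) ⇒ ((((R)*R)))   [E ::= R]
((((R)*R))) ⇒ ((((i)*R)))   [R ::= i]
((((i)*R))) ⇒ ((((i)*i)))   [R ::= i]

E ⇒ R ⇒ (E) ⇒ (R) ⇒ ((E)) ⇒ ((R)) ⇒ (((E))) ⇒ (((E*R))) ⇒ (((R*R))) ⇒ ((((E)*R))) ⇒ ((((R)*R))) ⇒ ((((i)*R))) ⇒ ((((i)*i)))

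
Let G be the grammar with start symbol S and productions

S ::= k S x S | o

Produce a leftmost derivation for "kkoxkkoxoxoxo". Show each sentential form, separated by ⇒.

S ⇒ kSxS ⇒ kkSxSxS ⇒ kkoxSxS ⇒ kkoxkSxSxS ⇒ kkoxkkSxSxSxS ⇒ kkoxkkoxSxSxS ⇒ kkoxkkoxoxSxS ⇒ kkoxkkoxoxoxS ⇒ kkoxkkoxoxoxo

S ⇒ kSxS   [S ::= k S x S]
kSxS ⇒ kkSxSxS   [S ::= k S x S]
kkSxSxS ⇒ kkoxSxS   [S ::= o]
kkoxSxS ⇒ kkoxkSxSxS   [S ::= k S x S]
kkoxkSxSxS ⇒ kkoxkkSxSxSxS   [S ::= k S x S]
kkoxkkSxSxSxS ⇒ kkoxkkoxSxSxS   [S ::= o]
kkoxkkoxSxSxS ⇒ kkoxkkoxoxSxS   [S ::= o]
kkoxkkoxoxSxS ⇒ kkoxkkoxoxoxS   [S ::= o]
kkoxkkoxoxoxS ⇒ kkoxkkoxoxoxo   [S ::= o]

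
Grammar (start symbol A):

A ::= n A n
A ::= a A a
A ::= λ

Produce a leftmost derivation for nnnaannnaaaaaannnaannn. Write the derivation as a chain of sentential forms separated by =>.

A => nAn => nnAnn => nnnAnnn => nnnaAannn => nnnaaAaannn => nnnaanAnaannn => nnnaannAnnaannn => nnnaannnAnnnaannn => nnnaannnaAannnaannn => nnnaannnaaAaannnaannn => nnnaannnaaaAaaannnaannn => nnnaannnaaaaaannnaannn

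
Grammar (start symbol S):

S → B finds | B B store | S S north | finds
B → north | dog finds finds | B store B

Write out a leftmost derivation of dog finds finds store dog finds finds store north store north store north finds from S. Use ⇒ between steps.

S ⇒ B finds ⇒ B store B finds ⇒ B store B store B finds ⇒ dog finds finds store B store B finds ⇒ dog finds finds store dog finds finds store B finds ⇒ dog finds finds store dog finds finds store B store B finds ⇒ dog finds finds store dog finds finds store north store B finds ⇒ dog finds finds store dog finds finds store north store B store B finds ⇒ dog finds finds store dog finds finds store north store north store B finds ⇒ dog finds finds store dog finds finds store north store north store north finds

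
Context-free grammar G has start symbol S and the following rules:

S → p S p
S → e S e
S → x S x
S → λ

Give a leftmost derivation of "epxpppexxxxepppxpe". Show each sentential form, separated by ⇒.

S ⇒ eSe ⇒ epSpe ⇒ epxSxpe ⇒ epxpSpxpe ⇒ epxppSppxpe ⇒ epxpppSpppxpe ⇒ epxpppeSepppxpe ⇒ epxpppexSxepppxpe ⇒ epxpppexxSxxepppxpe ⇒ epxpppexxxxepppxpe

S ⇒ eSe   [S → e S e]
eSe ⇒ epSpe   [S → p S p]
epSpe ⇒ epxSxpe   [S → x S x]
epxSxpe ⇒ epxpSpxpe   [S → p S p]
epxpSpxpe ⇒ epxppSppxpe   [S → p S p]
epxppSppxpe ⇒ epxpppSpppxpe   [S → p S p]
epxpppSpppxpe ⇒ epxpppeSepppxpe   [S → e S e]
epxpppeSepppxpe ⇒ epxpppexSxepppxpe   [S → x S x]
epxpppexSxepppxpe ⇒ epxpppexxSxxepppxpe   [S → x S x]
epxpppexxSxxepppxpe ⇒ epxpppexxxxepppxpe   [S → λ]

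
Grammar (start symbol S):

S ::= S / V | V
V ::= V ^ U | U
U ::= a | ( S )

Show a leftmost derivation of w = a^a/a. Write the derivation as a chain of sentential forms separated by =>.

S=>S/V=>V/V=>V^U/V=>U^U/V=>a^U/V=>a^a/V=>a^a/U=>a^a/a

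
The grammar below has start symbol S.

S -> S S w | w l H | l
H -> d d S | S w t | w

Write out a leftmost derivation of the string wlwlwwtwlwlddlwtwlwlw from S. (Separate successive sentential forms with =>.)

S => SSw => SSwSw => SSwSwSw => wlHSwSwSw => wlSwtSwSwSw => wlwlHwtSwSwSw => wlwlwwtSwSwSw => wlwlwwtwlHwSwSw => wlwlwwtwlSwtwSwSw => wlwlwwtwlwlHwtwSwSw => wlwlwwtwlwlddSwtwSwSw => wlwlwwtwlwlddlwtwSwSw => wlwlwwtwlwlddlwtwlwSw => wlwlwwtwlwlddlwtwlwlw

S => SSw   [S -> S S w]
SSw => SSwSw   [S -> S S w]
SSwSw => SSwSwSw   [S -> S S w]
SSwSwSw => wlHSwSwSw   [S -> w l H]
wlHSwSwSw => wlSwtSwSwSw   [H -> S w t]
wlSwtSwSwSw => wlwlHwtSwSwSw   [S -> w l H]
wlwlHwtSwSwSw => wlwlwwtSwSwSw   [H -> w]
wlwlwwtSwSwSw => wlwlwwtwlHwSwSw   [S -> w l H]
wlwlwwtwlHwSwSw => wlwlwwtwlSwtwSwSw   [H -> S w t]
wlwlwwtwlSwtwSwSw => wlwlwwtwlwlHwtwSwSw   [S -> w l H]
wlwlwwtwlwlHwtwSwSw => wlwlwwtwlwlddSwtwSwSw   [H -> d d S]
wlwlwwtwlwlddSwtwSwSw => wlwlwwtwlwlddlwtwSwSw   [S -> l]
wlwlwwtwlwlddlwtwSwSw => wlwlwwtwlwlddlwtwlwSw   [S -> l]
wlwlwwtwlwlddlwtwlwSw => wlwlwwtwlwlddlwtwlwlw   [S -> l]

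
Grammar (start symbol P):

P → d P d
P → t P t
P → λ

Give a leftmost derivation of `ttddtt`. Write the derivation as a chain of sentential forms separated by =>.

P=>tPt=>ttPtt=>ttdPdtt=>ttddtt

P => tPt   [P → t P t]
tPt => ttPtt   [P → t P t]
ttPtt => ttdPdtt   [P → d P d]
ttdPdtt => ttddtt   [P → λ]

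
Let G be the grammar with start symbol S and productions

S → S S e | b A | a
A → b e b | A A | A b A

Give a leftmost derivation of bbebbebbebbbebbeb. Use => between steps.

S => bA   [S → b A]
bA => bAA   [A → A A]
bAA => bAbAA   [A → A b A]
bAbAA => bAAbAA   [A → A A]
bAAbAA => bAAAbAA   [A → A A]
bAAAbAA => bbebAAbAA   [A → b e b]
bbebAAbAA => bbebbebAbAA   [A → b e b]
bbebbebAbAA => bbebbebbebbAA   [A → b e b]
bbebbebbebbAA => bbebbebbebbbebA   [A → b e b]
bbebbebbebbbebA => bbebbebbebbbebbeb   [A → b e b]

S=>bA=>bAA=>bAbAA=>bAAbAA=>bAAAbAA=>bbebAAbAA=>bbebbebAbAA=>bbebbebbebbAA=>bbebbebbebbbebA=>bbebbebbebbbebbeb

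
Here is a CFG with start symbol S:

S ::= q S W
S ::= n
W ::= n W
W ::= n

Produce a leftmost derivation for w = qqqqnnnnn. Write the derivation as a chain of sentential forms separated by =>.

S=>qSW=>qqSWW=>qqqSWWW=>qqqqSWWWW=>qqqqnWWWW=>qqqqnnWWW=>qqqqnnnWW=>qqqqnnnnW=>qqqqnnnnn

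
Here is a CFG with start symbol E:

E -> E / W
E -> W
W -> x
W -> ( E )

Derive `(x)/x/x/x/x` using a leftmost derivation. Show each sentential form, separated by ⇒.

E ⇒ E/W   [E -> E / W]
E/W ⇒ E/W/W   [E -> E / W]
E/W/W ⇒ E/W/W/W   [E -> E / W]
E/W/W/W ⇒ E/W/W/W/W   [E -> E / W]
E/W/W/W/W ⇒ W/W/W/W/W   [E -> W]
W/W/W/W/W ⇒ (E)/W/W/W/W   [W -> ( E )]
(E)/W/W/W/W ⇒ (W)/W/W/W/W   [E -> W]
(W)/W/W/W/W ⇒ (x)/W/W/W/W   [W -> x]
(x)/W/W/W/W ⇒ (x)/x/W/W/W   [W -> x]
(x)/x/W/W/W ⇒ (x)/x/x/W/W   [W -> x]
(x)/x/x/W/W ⇒ (x)/x/x/x/W   [W -> x]
(x)/x/x/x/W ⇒ (x)/x/x/x/x   [W -> x]

E ⇒ E/W ⇒ E/W/W ⇒ E/W/W/W ⇒ E/W/W/W/W ⇒ W/W/W/W/W ⇒ (E)/W/W/W/W ⇒ (W)/W/W/W/W ⇒ (x)/W/W/W/W ⇒ (x)/x/W/W/W ⇒ (x)/x/x/W/W ⇒ (x)/x/x/x/W ⇒ (x)/x/x/x/x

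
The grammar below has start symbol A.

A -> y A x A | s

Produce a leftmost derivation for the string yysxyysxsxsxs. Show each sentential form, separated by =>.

A => yAxA   [A -> y A x A]
yAxA => yyAxAxA   [A -> y A x A]
yyAxAxA => yysxAxA   [A -> s]
yysxAxA => yysxyAxAxA   [A -> y A x A]
yysxyAxAxA => yysxyyAxAxAxA   [A -> y A x A]
yysxyyAxAxAxA => yysxyysxAxAxA   [A -> s]
yysxyysxAxAxA => yysxyysxsxAxA   [A -> s]
yysxyysxsxAxA => yysxyysxsxsxA   [A -> s]
yysxyysxsxsxA => yysxyysxsxsxs   [A -> s]

A=>yAxA=>yyAxAxA=>yysxAxA=>yysxyAxAxA=>yysxyyAxAxAxA=>yysxyysxAxAxA=>yysxyysxsxAxA=>yysxyysxsxsxA=>yysxyysxsxsxs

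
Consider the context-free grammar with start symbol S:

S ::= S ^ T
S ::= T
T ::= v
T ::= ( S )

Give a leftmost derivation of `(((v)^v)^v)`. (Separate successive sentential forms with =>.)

S => T => (S) => (S^T) => (T^T) => ((S)^T) => ((S^T)^T) => ((T^T)^T) => (((S)^T)^T) => (((T)^T)^T) => (((v)^T)^T) => (((v)^v)^T) => (((v)^v)^v)

S => T   [S ::= T]
T => (S)   [T ::= ( S )]
(S) => (S^T)   [S ::= S ^ T]
(S^T) => (T^T)   [S ::= T]
(T^T) => ((S)^T)   [T ::= ( S )]
((S)^T) => ((S^T)^T)   [S ::= S ^ T]
((S^T)^T) => ((T^T)^T)   [S ::= T]
((T^T)^T) => (((S)^T)^T)   [T ::= ( S )]
(((S)^T)^T) => (((T)^T)^T)   [S ::= T]
(((T)^T)^T) => (((v)^T)^T)   [T ::= v]
(((v)^T)^T) => (((v)^v)^T)   [T ::= v]
(((v)^v)^T) => (((v)^v)^v)   [T ::= v]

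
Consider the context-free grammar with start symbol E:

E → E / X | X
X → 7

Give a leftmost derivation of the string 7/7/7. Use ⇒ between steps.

E ⇒ E/X ⇒ E/X/X ⇒ X/X/X ⇒ 7/X/X ⇒ 7/7/X ⇒ 7/7/7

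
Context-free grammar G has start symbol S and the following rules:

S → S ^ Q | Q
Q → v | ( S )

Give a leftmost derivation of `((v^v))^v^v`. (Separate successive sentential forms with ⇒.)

S⇒S^Q⇒S^Q^Q⇒Q^Q^Q⇒(S)^Q^Q⇒(Q)^Q^Q⇒((S))^Q^Q⇒((S^Q))^Q^Q⇒((Q^Q))^Q^Q⇒((v^Q))^Q^Q⇒((v^v))^Q^Q⇒((v^v))^v^Q⇒((v^v))^v^v

S ⇒ S^Q   [S → S ^ Q]
S^Q ⇒ S^Q^Q   [S → S ^ Q]
S^Q^Q ⇒ Q^Q^Q   [S → Q]
Q^Q^Q ⇒ (S)^Q^Q   [Q → ( S )]
(S)^Q^Q ⇒ (Q)^Q^Q   [S → Q]
(Q)^Q^Q ⇒ ((S))^Q^Q   [Q → ( S )]
((S))^Q^Q ⇒ ((S^Q))^Q^Q   [S → S ^ Q]
((S^Q))^Q^Q ⇒ ((Q^Q))^Q^Q   [S → Q]
((Q^Q))^Q^Q ⇒ ((v^Q))^Q^Q   [Q → v]
((v^Q))^Q^Q ⇒ ((v^v))^Q^Q   [Q → v]
((v^v))^Q^Q ⇒ ((v^v))^v^Q   [Q → v]
((v^v))^v^Q ⇒ ((v^v))^v^v   [Q → v]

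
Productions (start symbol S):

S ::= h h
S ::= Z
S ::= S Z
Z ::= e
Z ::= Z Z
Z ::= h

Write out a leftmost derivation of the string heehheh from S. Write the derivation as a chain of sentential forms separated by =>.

S => SZ   [S ::= S Z]
SZ => ZZ   [S ::= Z]
ZZ => ZZZ   [Z ::= Z Z]
ZZZ => ZZZZ   [Z ::= Z Z]
ZZZZ => ZZZZZ   [Z ::= Z Z]
ZZZZZ => ZZZZZZ   [Z ::= Z Z]
ZZZZZZ => hZZZZZ   [Z ::= h]
hZZZZZ => hZZZZZZ   [Z ::= Z Z]
hZZZZZZ => heZZZZZ   [Z ::= e]
heZZZZZ => heeZZZZ   [Z ::= e]
heeZZZZ => heehZZZ   [Z ::= h]
heehZZZ => heehhZZ   [Z ::= h]
heehhZZ => heehheZ   [Z ::= e]
heehheZ => heehheh   [Z ::= h]

S => SZ => ZZ => ZZZ => ZZZZ => ZZZZZ => ZZZZZZ => hZZZZZ => hZZZZZZ => heZZZZZ => heeZZZZ => heehZZZ => heehhZZ => heehheZ => heehheh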